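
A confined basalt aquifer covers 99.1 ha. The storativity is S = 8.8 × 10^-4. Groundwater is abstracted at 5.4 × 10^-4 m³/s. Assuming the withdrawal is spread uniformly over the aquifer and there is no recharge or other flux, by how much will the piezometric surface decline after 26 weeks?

A = 99.1 ha = 9.91 × 10^5 m²
Q = 5.4 × 10^-4 m³/s = 46.66 m³/d
t = 26 weeks = 182 d
ΔV = Q × t = 46.66 m³/d × 182 d = 8491 m³
Δh = ΔV / (S × A) = 8491 / (8.8 × 10^-4 × 9.91 × 10^5) = 9.737 m

Δh ≈ 9.74 m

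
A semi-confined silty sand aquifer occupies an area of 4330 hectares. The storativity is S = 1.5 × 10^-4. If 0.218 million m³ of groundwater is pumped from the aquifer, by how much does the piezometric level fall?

A = 4330 hectares = 4.33 × 10^7 m²
ΔV = 0.218 million m³ = 2.18 × 10^5 m³
Δh = ΔV / (S × A) = 2.18 × 10^5 m³ / (1.5 × 10^-4 × 4.33 × 10^7 m²) = 33.56 m

Δh ≈ 33.6 m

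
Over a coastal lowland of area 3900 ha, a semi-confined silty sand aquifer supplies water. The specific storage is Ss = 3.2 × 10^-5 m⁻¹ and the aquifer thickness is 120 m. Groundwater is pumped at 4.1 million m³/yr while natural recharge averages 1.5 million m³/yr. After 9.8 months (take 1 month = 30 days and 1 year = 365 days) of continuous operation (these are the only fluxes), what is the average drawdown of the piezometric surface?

S = Ss × b = 3.2 × 10^-5 m⁻¹ × 120 m = 3.84 × 10^-3
A = 3900 ha = 3.9 × 10^7 m²
Net abstraction = 4.1 − 1.5 = 2.6 million m³/yr
Q_net = 2.6 million m³/yr = 7123 m³/d
t = 9.8 months = 294 d
ΔV = Q × t = 7123 m³/d × 294 d = 2.094 × 10^6 m³
Δh = ΔV / (S × A) = 2.094 × 10^6 / (0.00384 × 3.9 × 10^7) = 13.98 m

Δh ≈ 14 m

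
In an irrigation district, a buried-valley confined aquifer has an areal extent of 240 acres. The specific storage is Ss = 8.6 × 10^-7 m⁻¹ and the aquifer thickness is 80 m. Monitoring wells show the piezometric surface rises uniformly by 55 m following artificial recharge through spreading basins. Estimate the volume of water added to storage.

ΔV ≈ 3680 m³

S = Ss × b = 8.6 × 10^-7 m⁻¹ × 80 m = 6.88 × 10^-5
A = 240 acres = 9.712 × 10^5 m²
ΔV = S × A × Δh = 6.88 × 10^-5 × 9.712 × 10^5 m² × 55 m = 3675 m³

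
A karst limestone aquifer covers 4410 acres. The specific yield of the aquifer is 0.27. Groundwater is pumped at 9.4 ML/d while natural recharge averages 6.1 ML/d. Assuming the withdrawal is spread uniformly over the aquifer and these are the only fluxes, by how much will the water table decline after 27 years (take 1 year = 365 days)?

Δh ≈ 6.75 m

A = 4410 acres = 1.785 × 10^7 m²
Net abstraction = 9.4 − 6.1 = 3.3 ML/d
Q_net = 3.3 ML/d = 3300 m³/d
t = 27 years = 9855 d
ΔV = Q × t = 3300 m³/d × 9855 d = 3.252 × 10^7 m³
Δh = ΔV / (Sy × A) = 3.252 × 10^7 / (0.27 × 1.785 × 10^7) = 6.749 m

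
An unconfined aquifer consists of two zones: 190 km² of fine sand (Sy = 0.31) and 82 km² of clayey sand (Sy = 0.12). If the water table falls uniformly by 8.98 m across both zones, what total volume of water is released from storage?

A₁ = 190 km² = 1.9 × 10^8 m²; A₂ = 82 km² = 8.2 × 10^7 m²
ΔV₁ = 0.31 × 1.9 × 10^8 × 8.98 = 5.289 × 10^8 m³
ΔV₂ = 0.12 × 8.2 × 10^7 × 8.98 = 8.836 × 10^7 m³
ΔV = ΔV₁ + ΔV₂ = 6.173 × 10^8 m³

ΔV ≈ 6.17 × 10^8 m³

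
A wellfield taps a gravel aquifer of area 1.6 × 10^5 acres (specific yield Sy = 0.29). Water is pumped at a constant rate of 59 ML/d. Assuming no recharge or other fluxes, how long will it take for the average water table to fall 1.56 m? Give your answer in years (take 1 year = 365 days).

A = 1.6 × 10^5 acres = 6.475 × 10^8 m²
ΔV = Sy × A × Δh = 0.29 × 6.475 × 10^8 × 1.56 = 2.929 × 10^8 m³
Q = 59 ML/d = 59000 m³/d
t = ΔV / Q = 2.929 × 10^8 m³ / 59000 m³/d = 4965 d
t = 4965 d ≈ 13.6 years

t ≈ 13.6 years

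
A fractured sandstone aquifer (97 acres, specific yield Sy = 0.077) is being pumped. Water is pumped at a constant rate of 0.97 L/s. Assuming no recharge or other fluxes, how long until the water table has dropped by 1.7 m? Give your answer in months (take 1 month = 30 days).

A = 97 acres = 3.925 × 10^5 m²
ΔV = Sy × A × Δh = 0.077 × 3.925 × 10^5 × 1.7 = 51380 m³
Q = 0.97 L/s = 83.81 m³/d
t = ΔV / Q = 51380 m³ / 83.81 m³/d = 613.1 d
t = 613.1 d ≈ 20.44 months

t ≈ 20.4 months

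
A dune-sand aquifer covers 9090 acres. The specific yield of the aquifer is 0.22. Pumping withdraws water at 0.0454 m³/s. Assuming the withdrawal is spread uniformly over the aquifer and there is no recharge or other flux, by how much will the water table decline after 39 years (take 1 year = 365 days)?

A = 9090 acres = 3.679 × 10^7 m²
Q = 0.0454 m³/s = 3923 m³/d
t = 39 years = 14240 d
ΔV = Q × t = 3923 m³/d × 14240 d = 5.584 × 10^7 m³
Δh = ΔV / (Sy × A) = 5.584 × 10^7 / (0.22 × 3.679 × 10^7) = 6.9 m

Δh ≈ 6.9 m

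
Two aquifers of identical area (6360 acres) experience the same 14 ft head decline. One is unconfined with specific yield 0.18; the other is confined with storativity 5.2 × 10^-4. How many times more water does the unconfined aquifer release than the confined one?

ΔV_u / ΔV_c ≈ 346

A = 6360 acres = 2.574 × 10^7 m²
Δh = 14 ft = 4.267 m
Unconfined: ΔV_u = Sy × A × Δh = 0.18 × 2.574 × 10^7 × 4.267 = 1.977 × 10^7 m³
Confined: ΔV_c = S × A × Δh = 5.2 × 10^-4 × 2.574 × 10^7 × 4.267 = 57110 m³
Ratio = ΔV_u / ΔV_c = Sy / S = 0.18 / 5.2 × 10^-4 = 346.2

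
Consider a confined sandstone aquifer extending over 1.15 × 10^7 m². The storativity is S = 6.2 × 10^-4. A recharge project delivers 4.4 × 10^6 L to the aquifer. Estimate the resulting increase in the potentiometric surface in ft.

ΔV = 4.4 × 10^6 L = 4400 m³
Δh = ΔV / (S × A) = 4400 m³ / (6.2 × 10^-4 × 1.15 × 10^7 m²) = 0.6171 m
Δh = 0.6171 m = 2.025 ft

Δh ≈ 2.02 ft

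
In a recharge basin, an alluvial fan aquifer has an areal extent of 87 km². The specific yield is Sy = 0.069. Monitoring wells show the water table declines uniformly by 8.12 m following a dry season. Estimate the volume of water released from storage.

A = 87 km² = 8.7 × 10^7 m²
ΔV = Sy × A × Δh = 0.069 × 8.7 × 10^7 m² × 8.12 m = 4.874 × 10^7 m³

ΔV ≈ 4.87 × 10^7 m³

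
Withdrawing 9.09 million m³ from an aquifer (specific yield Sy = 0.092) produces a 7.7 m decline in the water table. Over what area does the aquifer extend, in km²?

ΔV = 9.09 million m³ = 9.09 × 10^6 m³
A = ΔV / (Sy × Δh) = 9.09 × 10^6 / (0.092 × 7.7) = 1.283 × 10^7 m²
A = 1.283 × 10^7 m² = 12.83 km²

A ≈ 12.8 km²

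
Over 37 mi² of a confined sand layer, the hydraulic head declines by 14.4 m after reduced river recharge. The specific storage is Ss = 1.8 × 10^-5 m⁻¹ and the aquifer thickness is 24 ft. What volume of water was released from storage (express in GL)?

ΔV ≈ 0.182 GL

b = 24 ft = 7.315 m
S = Ss × b = 1.8 × 10^-5 m⁻¹ × 7.315 m = 1.317 × 10^-4
A = 37 mi² = 9.583 × 10^7 m²
ΔV = S × A × Δh = 1.317 × 10^-4 × 9.583 × 10^7 m² × 14.4 m = 1.817 × 10^5 m³
ΔV = 1.817 × 10^5 m³ = 0.1817 GL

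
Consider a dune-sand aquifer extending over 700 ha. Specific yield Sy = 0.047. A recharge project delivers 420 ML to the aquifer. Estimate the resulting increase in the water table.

Δh ≈ 1.28 m

A = 700 ha = 7 × 10^6 m²
ΔV = 420 ML = 4.2 × 10^5 m³
Δh = ΔV / (Sy × A) = 4.2 × 10^5 m³ / (0.047 × 7 × 10^6 m²) = 1.277 m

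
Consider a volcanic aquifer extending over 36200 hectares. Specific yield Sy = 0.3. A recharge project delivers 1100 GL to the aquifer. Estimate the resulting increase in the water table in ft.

A = 36200 hectares = 3.62 × 10^8 m²
ΔV = 1100 GL = 1.1 × 10^9 m³
Δh = ΔV / (Sy × A) = 1.1 × 10^9 m³ / (0.3 × 3.62 × 10^8 m²) = 10.13 m
Δh = 10.13 m = 33.23 ft

Δh ≈ 33.2 ft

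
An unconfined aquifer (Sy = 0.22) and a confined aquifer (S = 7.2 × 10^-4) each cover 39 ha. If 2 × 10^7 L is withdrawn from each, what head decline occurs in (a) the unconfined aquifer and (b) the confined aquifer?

Δh_u ≈ 0.233 m; Δh_c ≈ 71.2 m

A = 39 ha = 3.9 × 10^5 m²
ΔV = 2 × 10^7 L = 20000 m³
Unconfined: Δh_u = ΔV/(Sy·A) = 20000/(0.22 × 3.9 × 10^5) = 0.2331 m
Confined: Δh_c = ΔV/(S·A) = 20000/(7.2 × 10^-4 × 3.9 × 10^5) = 71.23 m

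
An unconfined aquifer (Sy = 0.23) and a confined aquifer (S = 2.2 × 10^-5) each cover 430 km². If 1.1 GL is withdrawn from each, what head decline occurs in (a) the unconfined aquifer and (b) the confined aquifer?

A = 430 km² = 4.3 × 10^8 m²
ΔV = 1.1 GL = 1.1 × 10^6 m³
Unconfined: Δh_u = ΔV/(Sy·A) = 1.1 × 10^6/(0.23 × 4.3 × 10^8) = 0.01112 m
Confined: Δh_c = ΔV/(S·A) = 1.1 × 10^6/(2.2 × 10^-5 × 4.3 × 10^8) = 116.3 m

Δh_u ≈ 0.0111 m; Δh_c ≈ 116 m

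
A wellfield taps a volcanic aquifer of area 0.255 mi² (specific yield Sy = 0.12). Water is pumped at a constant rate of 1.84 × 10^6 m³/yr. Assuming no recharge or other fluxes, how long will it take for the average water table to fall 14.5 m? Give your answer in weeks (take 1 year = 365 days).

t ≈ 32.6 weeks

A = 0.255 mi² = 6.604 × 10^5 m²
ΔV = Sy × A × Δh = 0.12 × 6.604 × 10^5 × 14.5 = 1.149 × 10^6 m³
Q = 1.84 × 10^6 m³/yr = 5041 m³/d
t = ΔV / Q = 1.149 × 10^6 m³ / 5041 m³/d = 228 d
t = 228 d ≈ 32.57 weeks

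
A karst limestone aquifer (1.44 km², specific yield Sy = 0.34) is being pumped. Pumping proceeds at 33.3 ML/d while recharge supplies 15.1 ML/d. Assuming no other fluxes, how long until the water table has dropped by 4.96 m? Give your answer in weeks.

t ≈ 19.1 weeks

A = 1.44 km² = 1.44 × 10^6 m²
ΔV = Sy × A × Δh = 0.34 × 1.44 × 10^6 × 4.96 = 2.428 × 10^6 m³
Net withdrawal = 33.3 − 15.1 = 18.2 ML/d = 18200 m³/d
t = ΔV / Q = 2.428 × 10^6 m³ / 18200 m³/d = 133.4 d
t = 133.4 d ≈ 19.06 weeks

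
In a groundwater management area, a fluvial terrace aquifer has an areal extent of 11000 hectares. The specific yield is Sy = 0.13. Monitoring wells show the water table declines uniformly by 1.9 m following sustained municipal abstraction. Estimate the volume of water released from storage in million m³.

ΔV ≈ 27.2 million m³

A = 11000 hectares = 1.1 × 10^8 m²
ΔV = Sy × A × Δh = 0.13 × 1.1 × 10^8 m² × 1.9 m = 2.717 × 10^7 m³
ΔV = 2.717 × 10^7 m³ = 27.17 million m³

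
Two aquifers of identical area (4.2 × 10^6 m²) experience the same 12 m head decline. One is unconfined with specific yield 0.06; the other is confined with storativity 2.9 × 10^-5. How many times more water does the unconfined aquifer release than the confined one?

Unconfined: ΔV_u = Sy × A × Δh = 0.06 × 4.2 × 10^6 × 12 = 3.024 × 10^6 m³
Confined: ΔV_c = S × A × Δh = 2.9 × 10^-5 × 4.2 × 10^6 × 12 = 1462 m³
Ratio = ΔV_u / ΔV_c = Sy / S = 0.06 / 2.9 × 10^-5 = 2069

ΔV_u / ΔV_c ≈ 2070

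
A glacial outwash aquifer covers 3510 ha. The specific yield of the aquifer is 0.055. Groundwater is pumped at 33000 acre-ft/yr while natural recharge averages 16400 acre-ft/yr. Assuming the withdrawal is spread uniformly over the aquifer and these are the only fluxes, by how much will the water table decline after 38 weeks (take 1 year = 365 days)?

Δh ≈ 7.73 m

A = 3510 ha = 3.51 × 10^7 m²
Net abstraction = 33000 − 16400 = 16600 acre-ft/yr
Q_net = 16600 acre-ft/yr = 56100 m³/d
t = 38 weeks = 266 d
ΔV = Q × t = 56100 m³/d × 266 d = 1.492 × 10^7 m³
Δh = ΔV / (Sy × A) = 1.492 × 10^7 / (0.055 × 3.51 × 10^7) = 7.73 m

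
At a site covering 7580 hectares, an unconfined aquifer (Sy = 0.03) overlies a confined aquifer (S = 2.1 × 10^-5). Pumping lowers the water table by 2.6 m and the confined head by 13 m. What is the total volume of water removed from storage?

A = 7580 hectares = 7.58 × 10^7 m²
Unconfined: ΔV_u = Sy × A × Δh_u = 0.03 × 7.58 × 10^7 × 2.6 = 5.912 × 10^6 m³
Confined: ΔV_c = S × A × Δh_c = 2.1 × 10^-5 × 7.58 × 10^7 × 13 = 20690 m³
Total ΔV = 5.912 × 10^6 + 20690 = 5.933 × 10^6 m³

ΔV ≈ 5.93 × 10^6 m³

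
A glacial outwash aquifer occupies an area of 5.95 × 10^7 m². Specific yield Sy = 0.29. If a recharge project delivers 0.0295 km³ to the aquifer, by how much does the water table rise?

Δh ≈ 1.71 m

ΔV = 0.0295 km³ = 2.95 × 10^7 m³
Δh = ΔV / (Sy × A) = 2.95 × 10^7 m³ / (0.29 × 5.95 × 10^7 m²) = 1.71 m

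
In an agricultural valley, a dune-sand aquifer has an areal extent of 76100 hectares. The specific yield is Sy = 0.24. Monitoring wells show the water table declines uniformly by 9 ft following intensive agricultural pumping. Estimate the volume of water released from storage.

ΔV ≈ 5.01 × 10^8 m³

A = 76100 hectares = 7.61 × 10^8 m²
Δh = 9 ft = 2.743 m
ΔV = Sy × A × Δh = 0.24 × 7.61 × 10^8 m² × 2.743 m = 5.01 × 10^8 m³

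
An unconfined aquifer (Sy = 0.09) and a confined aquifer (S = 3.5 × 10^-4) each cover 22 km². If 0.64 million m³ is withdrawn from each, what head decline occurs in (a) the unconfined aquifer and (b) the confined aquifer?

A = 22 km² = 2.2 × 10^7 m²
ΔV = 0.64 million m³ = 6.4 × 10^5 m³
Unconfined: Δh_u = ΔV/(Sy·A) = 6.4 × 10^5/(0.09 × 2.2 × 10^7) = 0.3232 m
Confined: Δh_c = ΔV/(S·A) = 6.4 × 10^5/(3.5 × 10^-4 × 2.2 × 10^7) = 83.12 m

Δh_u ≈ 0.323 m; Δh_c ≈ 83.1 m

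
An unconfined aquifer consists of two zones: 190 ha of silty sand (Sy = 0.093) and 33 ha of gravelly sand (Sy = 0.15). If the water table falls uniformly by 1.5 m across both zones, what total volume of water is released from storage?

A₁ = 190 ha = 1.9 × 10^6 m²; A₂ = 33 ha = 3.3 × 10^5 m²
ΔV₁ = 0.093 × 1.9 × 10^6 × 1.5 = 2.651 × 10^5 m³
ΔV₂ = 0.15 × 3.3 × 10^5 × 1.5 = 74250 m³
ΔV = ΔV₁ + ΔV₂ = 3.393 × 10^5 m³

ΔV ≈ 3.39 × 10^5 m³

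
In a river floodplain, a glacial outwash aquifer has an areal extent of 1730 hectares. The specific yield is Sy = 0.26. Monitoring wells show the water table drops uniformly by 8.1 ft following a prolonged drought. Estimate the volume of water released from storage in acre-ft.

A = 1730 hectares = 1.73 × 10^7 m²
Δh = 8.1 ft = 2.469 m
ΔV = Sy × A × Δh = 0.26 × 1.73 × 10^7 m² × 2.469 m = 1.111 × 10^7 m³
ΔV = 1.111 × 10^7 m³ = 9003 acre-ft

ΔV ≈ 9000 acre-ft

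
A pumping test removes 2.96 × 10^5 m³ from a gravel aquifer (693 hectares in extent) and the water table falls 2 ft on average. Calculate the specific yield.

A = 693 hectares = 6.93 × 10^6 m²
Δh = 2 ft = 0.6096 m
Sy = ΔV / (A × Δh) = 2.96 × 10^5 m³ / (6.93 × 10^6 m² × 0.6096 m) = 0.07007

Sy ≈ 0.07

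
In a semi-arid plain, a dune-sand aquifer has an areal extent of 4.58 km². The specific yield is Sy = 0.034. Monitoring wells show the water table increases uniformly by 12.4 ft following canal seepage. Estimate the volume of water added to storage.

ΔV ≈ 5.89 × 10^5 m³

A = 4.58 km² = 4.58 × 10^6 m²
Δh = 12.4 ft = 3.78 m
ΔV = Sy × A × Δh = 0.034 × 4.58 × 10^6 m² × 3.78 m = 5.885 × 10^5 m³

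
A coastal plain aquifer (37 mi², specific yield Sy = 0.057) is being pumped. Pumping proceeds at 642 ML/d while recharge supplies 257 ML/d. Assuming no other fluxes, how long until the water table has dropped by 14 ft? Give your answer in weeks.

A = 37 mi² = 9.583 × 10^7 m²
Δh = 14 ft = 4.267 m
ΔV = Sy × A × Δh = 0.057 × 9.583 × 10^7 × 4.267 = 2.331 × 10^7 m³
Net withdrawal = 642 − 257 = 385 ML/d = 3.85 × 10^5 m³/d
t = ΔV / Q = 2.331 × 10^7 m³ / 3.85 × 10^5 m³/d = 60.54 d
t = 60.54 d ≈ 8.649 weeks

t ≈ 8.65 weeks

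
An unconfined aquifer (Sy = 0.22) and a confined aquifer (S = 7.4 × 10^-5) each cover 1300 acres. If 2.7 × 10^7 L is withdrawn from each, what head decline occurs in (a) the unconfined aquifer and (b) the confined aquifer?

Δh_u ≈ 0.0233 m; Δh_c ≈ 69.4 m

A = 1300 acres = 5.261 × 10^6 m²
ΔV = 2.7 × 10^7 L = 27000 m³
Unconfined: Δh_u = ΔV/(Sy·A) = 27000/(0.22 × 5.261 × 10^6) = 0.02333 m
Confined: Δh_c = ΔV/(S·A) = 27000/(7.4 × 10^-5 × 5.261 × 10^6) = 69.35 m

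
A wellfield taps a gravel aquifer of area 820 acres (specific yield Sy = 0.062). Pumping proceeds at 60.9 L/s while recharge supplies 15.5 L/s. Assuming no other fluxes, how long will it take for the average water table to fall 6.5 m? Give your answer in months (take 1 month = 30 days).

t ≈ 11.4 months

A = 820 acres = 3.318 × 10^6 m²
ΔV = Sy × A × Δh = 0.062 × 3.318 × 10^6 × 6.5 = 1.337 × 10^6 m³
Net withdrawal = 60.9 − 15.5 = 45.4 L/s = 3923 m³/d
t = ΔV / Q = 1.337 × 10^6 m³ / 3923 m³/d = 340.9 d
t = 340.9 d ≈ 11.36 months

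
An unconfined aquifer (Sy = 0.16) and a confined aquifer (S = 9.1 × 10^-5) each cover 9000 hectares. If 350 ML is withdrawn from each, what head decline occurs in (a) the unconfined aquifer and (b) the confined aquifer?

A = 9000 hectares = 9 × 10^7 m²
ΔV = 350 ML = 3.5 × 10^5 m³
Unconfined: Δh_u = ΔV/(Sy·A) = 3.5 × 10^5/(0.16 × 9 × 10^7) = 0.02431 m
Confined: Δh_c = ΔV/(S·A) = 3.5 × 10^5/(9.1 × 10^-5 × 9 × 10^7) = 42.74 m

Δh_u ≈ 0.0243 m; Δh_c ≈ 42.7 m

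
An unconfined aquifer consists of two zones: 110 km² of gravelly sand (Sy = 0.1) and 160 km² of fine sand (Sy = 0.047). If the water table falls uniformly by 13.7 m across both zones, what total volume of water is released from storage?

ΔV ≈ 2.54 × 10^8 m³

A₁ = 110 km² = 1.1 × 10^8 m²; A₂ = 160 km² = 1.6 × 10^8 m²
ΔV₁ = 0.1 × 1.1 × 10^8 × 13.7 = 1.507 × 10^8 m³
ΔV₂ = 0.047 × 1.6 × 10^8 × 13.7 = 1.03 × 10^8 m³
ΔV = ΔV₁ + ΔV₂ = 2.537 × 10^8 m³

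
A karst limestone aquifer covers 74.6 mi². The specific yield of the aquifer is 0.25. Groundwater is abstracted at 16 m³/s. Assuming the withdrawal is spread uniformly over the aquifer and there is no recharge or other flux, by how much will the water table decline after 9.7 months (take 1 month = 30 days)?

Δh ≈ 8.33 m

A = 74.6 mi² = 1.932 × 10^8 m²
Q = 16 m³/s = 1.382 × 10^6 m³/d
t = 9.7 months = 291 d
ΔV = Q × t = 1.382 × 10^6 m³/d × 291 d = 4.023 × 10^8 m³
Δh = ΔV / (Sy × A) = 4.023 × 10^8 / (0.25 × 1.932 × 10^8) = 8.328 m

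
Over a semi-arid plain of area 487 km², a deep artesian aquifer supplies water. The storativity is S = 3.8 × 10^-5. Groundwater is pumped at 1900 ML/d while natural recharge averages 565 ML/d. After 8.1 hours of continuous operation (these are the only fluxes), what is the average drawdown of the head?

Δh ≈ 24.3 m

A = 487 km² = 4.87 × 10^8 m²
Net abstraction = 1900 − 565 = 1335 ML/d
Q_net = 1335 ML/d = 1.335 × 10^6 m³/d
t = 8.1 hours = 0.3375 d
ΔV = Q × t = 1.335 × 10^6 m³/d × 0.3375 d = 4.506 × 10^5 m³
Δh = ΔV / (S × A) = 4.506 × 10^5 / (3.8 × 10^-5 × 4.87 × 10^8) = 24.35 m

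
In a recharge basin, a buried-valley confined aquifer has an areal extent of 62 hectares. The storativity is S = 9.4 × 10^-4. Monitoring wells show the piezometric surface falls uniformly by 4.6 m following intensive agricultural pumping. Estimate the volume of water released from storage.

A = 62 hectares = 6.2 × 10^5 m²
ΔV = S × A × Δh = 9.4 × 10^-4 × 6.2 × 10^5 m² × 4.6 m = 2681 m³

ΔV ≈ 2680 m³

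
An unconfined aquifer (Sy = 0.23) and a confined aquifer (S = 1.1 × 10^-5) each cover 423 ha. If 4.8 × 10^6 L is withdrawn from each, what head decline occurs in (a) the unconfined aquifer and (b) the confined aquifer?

Δh_u ≈ 0.00493 m; Δh_c ≈ 103 m

A = 423 ha = 4.23 × 10^6 m²
ΔV = 4.8 × 10^6 L = 4800 m³
Unconfined: Δh_u = ΔV/(Sy·A) = 4800/(0.23 × 4.23 × 10^6) = 0.004934 m
Confined: Δh_c = ΔV/(S·A) = 4800/(1.1 × 10^-5 × 4.23 × 10^6) = 103.2 m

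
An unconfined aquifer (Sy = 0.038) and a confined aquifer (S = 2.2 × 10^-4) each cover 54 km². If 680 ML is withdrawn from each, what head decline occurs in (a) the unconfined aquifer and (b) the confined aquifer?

A = 54 km² = 5.4 × 10^7 m²
ΔV = 680 ML = 6.8 × 10^5 m³
Unconfined: Δh_u = ΔV/(Sy·A) = 6.8 × 10^5/(0.038 × 5.4 × 10^7) = 0.3314 m
Confined: Δh_c = ΔV/(S·A) = 6.8 × 10^5/(2.2 × 10^-4 × 5.4 × 10^7) = 57.24 m

Δh_u ≈ 0.331 m; Δh_c ≈ 57.2 m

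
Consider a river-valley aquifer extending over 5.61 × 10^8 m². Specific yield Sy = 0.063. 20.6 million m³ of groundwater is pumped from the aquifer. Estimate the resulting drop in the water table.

Δh ≈ 0.583 m

ΔV = 20.6 million m³ = 2.06 × 10^7 m³
Δh = ΔV / (Sy × A) = 2.06 × 10^7 m³ / (0.063 × 5.61 × 10^8 m²) = 0.5829 m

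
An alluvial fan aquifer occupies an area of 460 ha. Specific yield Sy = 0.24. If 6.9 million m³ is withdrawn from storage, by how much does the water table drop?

Δh ≈ 6.25 m

A = 460 ha = 4.6 × 10^6 m²
ΔV = 6.9 million m³ = 6.9 × 10^6 m³
Δh = ΔV / (Sy × A) = 6.9 × 10^6 m³ / (0.24 × 4.6 × 10^6 m²) = 6.25 m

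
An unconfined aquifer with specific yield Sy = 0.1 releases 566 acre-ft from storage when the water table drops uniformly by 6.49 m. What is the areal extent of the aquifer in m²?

A ≈ 1.08 × 10^6 m²

ΔV = 566 acre-ft = 6.982 × 10^5 m³
A = ΔV / (Sy × Δh) = 6.982 × 10^5 / (0.1 × 6.49) = 1.076 × 10^6 m²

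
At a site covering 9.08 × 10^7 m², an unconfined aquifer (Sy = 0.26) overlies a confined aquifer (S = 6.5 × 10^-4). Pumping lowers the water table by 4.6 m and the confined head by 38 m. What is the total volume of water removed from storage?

ΔV ≈ 1.11 × 10^8 m³

Unconfined: ΔV_u = Sy × A × Δh_u = 0.26 × 9.08 × 10^7 × 4.6 = 1.086 × 10^8 m³
Confined: ΔV_c = S × A × Δh_c = 6.5 × 10^-4 × 9.08 × 10^7 × 38 = 2.243 × 10^6 m³
Total ΔV = 1.086 × 10^8 + 2.243 × 10^6 = 1.108 × 10^8 m³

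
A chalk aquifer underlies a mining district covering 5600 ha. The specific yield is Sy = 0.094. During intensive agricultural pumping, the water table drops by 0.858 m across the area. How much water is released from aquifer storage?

A = 5600 ha = 5.6 × 10^7 m²
ΔV = Sy × A × Δh = 0.094 × 5.6 × 10^7 m² × 0.858 m = 4.517 × 10^6 m³

ΔV ≈ 4.52 × 10^6 m³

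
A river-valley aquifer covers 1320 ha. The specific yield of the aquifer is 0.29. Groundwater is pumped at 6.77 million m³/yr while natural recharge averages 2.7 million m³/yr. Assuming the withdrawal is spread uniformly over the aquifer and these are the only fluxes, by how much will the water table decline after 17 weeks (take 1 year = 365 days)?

Δh ≈ 0.347 m

A = 1320 ha = 1.32 × 10^7 m²
Net abstraction = 6.77 − 2.7 = 4.07 million m³/yr
Q_net = 4.07 million m³/yr = 11150 m³/d
t = 17 weeks = 119 d
ΔV = Q × t = 11150 m³/d × 119 d = 1.327 × 10^6 m³
Δh = ΔV / (Sy × A) = 1.327 × 10^6 / (0.29 × 1.32 × 10^7) = 0.3466 m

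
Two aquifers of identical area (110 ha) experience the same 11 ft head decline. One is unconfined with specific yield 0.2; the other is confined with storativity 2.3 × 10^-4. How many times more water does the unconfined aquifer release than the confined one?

A = 110 ha = 1.1 × 10^6 m²
Δh = 11 ft = 3.353 m
Unconfined: ΔV_u = Sy × A × Δh = 0.2 × 1.1 × 10^6 × 3.353 = 7.376 × 10^5 m³
Confined: ΔV_c = S × A × Δh = 2.3 × 10^-4 × 1.1 × 10^6 × 3.353 = 848.3 m³
Ratio = ΔV_u / ΔV_c = Sy / S = 0.2 / 2.3 × 10^-4 = 869.6

ΔV_u / ΔV_c ≈ 870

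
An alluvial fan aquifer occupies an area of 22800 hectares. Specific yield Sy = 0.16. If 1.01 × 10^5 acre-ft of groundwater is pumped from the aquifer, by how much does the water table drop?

A = 22800 hectares = 2.28 × 10^8 m²
ΔV = 1.01 × 10^5 acre-ft = 1.246 × 10^8 m³
Δh = ΔV / (Sy × A) = 1.246 × 10^8 m³ / (0.16 × 2.28 × 10^8 m²) = 3.415 m

Δh ≈ 3.42 m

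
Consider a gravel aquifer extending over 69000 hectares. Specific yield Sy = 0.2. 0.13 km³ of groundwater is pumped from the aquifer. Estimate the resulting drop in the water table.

A = 69000 hectares = 6.9 × 10^8 m²
ΔV = 0.13 km³ = 1.3 × 10^8 m³
Δh = ΔV / (Sy × A) = 1.3 × 10^8 m³ / (0.2 × 6.9 × 10^8 m²) = 0.942 m

Δh ≈ 0.942 m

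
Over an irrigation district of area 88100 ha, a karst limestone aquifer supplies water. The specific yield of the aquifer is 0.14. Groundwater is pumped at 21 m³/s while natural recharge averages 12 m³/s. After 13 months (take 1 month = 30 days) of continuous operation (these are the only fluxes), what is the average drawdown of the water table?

A = 88100 ha = 8.81 × 10^8 m²
Net abstraction = 21 − 12 = 9 m³/s
Q_net = 9 m³/s = 7.776 × 10^5 m³/d
t = 13 months = 390 d
ΔV = Q × t = 7.776 × 10^5 m³/d × 390 d = 3.033 × 10^8 m³
Δh = ΔV / (Sy × A) = 3.033 × 10^8 / (0.14 × 8.81 × 10^8) = 2.459 m

Δh ≈ 2.46 m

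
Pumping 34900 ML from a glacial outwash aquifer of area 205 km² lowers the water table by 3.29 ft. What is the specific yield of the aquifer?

Sy ≈ 0.17

A = 205 km² = 2.05 × 10^8 m²
Δh = 3.29 ft = 1.003 m
ΔV = 34900 ML = 3.49 × 10^7 m³
Sy = ΔV / (A × Δh) = 3.49 × 10^7 m³ / (2.05 × 10^8 m² × 1.003 m) = 0.1698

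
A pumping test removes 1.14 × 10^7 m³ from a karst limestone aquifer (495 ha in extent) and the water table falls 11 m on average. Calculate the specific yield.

A = 495 ha = 4.95 × 10^6 m²
Sy = ΔV / (A × Δh) = 1.14 × 10^7 m³ / (4.95 × 10^6 m² × 11 m) = 0.2094

Sy ≈ 0.21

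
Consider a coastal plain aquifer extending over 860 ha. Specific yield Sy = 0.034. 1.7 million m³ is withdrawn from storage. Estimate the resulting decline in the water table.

Δh ≈ 5.81 m

A = 860 ha = 8.6 × 10^6 m²
ΔV = 1.7 million m³ = 1.7 × 10^6 m³
Δh = ΔV / (Sy × A) = 1.7 × 10^6 m³ / (0.034 × 8.6 × 10^6 m²) = 5.814 m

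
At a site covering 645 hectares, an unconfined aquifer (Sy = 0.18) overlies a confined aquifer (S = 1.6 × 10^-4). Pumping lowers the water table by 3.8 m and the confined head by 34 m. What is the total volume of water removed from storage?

A = 645 hectares = 6.45 × 10^6 m²
Unconfined: ΔV_u = Sy × A × Δh_u = 0.18 × 6.45 × 10^6 × 3.8 = 4.412 × 10^6 m³
Confined: ΔV_c = S × A × Δh_c = 1.6 × 10^-4 × 6.45 × 10^6 × 34 = 35090 m³
Total ΔV = 4.412 × 10^6 + 35090 = 4.447 × 10^6 m³

ΔV ≈ 4.45 × 10^6 m³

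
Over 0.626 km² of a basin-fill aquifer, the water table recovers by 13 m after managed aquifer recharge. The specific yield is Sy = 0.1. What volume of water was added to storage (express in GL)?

A = 0.626 km² = 6.26 × 10^5 m²
ΔV = Sy × A × Δh = 0.1 × 6.26 × 10^5 m² × 13 m = 8.138 × 10^5 m³
ΔV = 8.138 × 10^5 m³ = 0.8138 GL

ΔV ≈ 0.814 GL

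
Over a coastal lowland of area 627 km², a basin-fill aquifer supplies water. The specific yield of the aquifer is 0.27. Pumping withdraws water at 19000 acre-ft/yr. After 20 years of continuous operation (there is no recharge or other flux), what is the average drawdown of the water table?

A = 627 km² = 6.27 × 10^8 m²
Q = 19000 acre-ft/yr = 64210 m³/d
t = 20 years = 7300 d
ΔV = Q × t = 64210 m³/d × 7300 d = 4.687 × 10^8 m³
Δh = ΔV / (Sy × A) = 4.687 × 10^8 / (0.27 × 6.27 × 10^8) = 2.769 m

Δh ≈ 2.77 m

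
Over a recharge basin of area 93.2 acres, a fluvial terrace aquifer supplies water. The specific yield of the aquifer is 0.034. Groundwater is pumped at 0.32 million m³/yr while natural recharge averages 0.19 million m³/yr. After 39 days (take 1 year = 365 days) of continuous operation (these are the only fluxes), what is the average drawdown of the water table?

A = 93.2 acres = 3.772 × 10^5 m²
Net abstraction = 0.32 − 0.19 = 0.13 million m³/yr
Q_net = 0.13 million m³/yr = 356.2 m³/d
ΔV = Q × t = 356.2 m³/d × 39 d = 13890 m³
Δh = ΔV / (Sy × A) = 13890 / (0.034 × 3.772 × 10^5) = 1.083 m

Δh ≈ 1.08 m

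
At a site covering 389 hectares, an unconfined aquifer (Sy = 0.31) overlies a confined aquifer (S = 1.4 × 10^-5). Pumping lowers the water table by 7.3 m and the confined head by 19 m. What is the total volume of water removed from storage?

ΔV ≈ 8.8 × 10^6 m³

A = 389 hectares = 3.89 × 10^6 m²
Unconfined: ΔV_u = Sy × A × Δh_u = 0.31 × 3.89 × 10^6 × 7.3 = 8.803 × 10^6 m³
Confined: ΔV_c = S × A × Δh_c = 1.4 × 10^-5 × 3.89 × 10^6 × 19 = 1035 m³
Total ΔV = 8.803 × 10^6 + 1035 = 8.804 × 10^6 m³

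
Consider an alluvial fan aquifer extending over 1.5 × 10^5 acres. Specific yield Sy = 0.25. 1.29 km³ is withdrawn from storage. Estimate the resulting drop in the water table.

Δh ≈ 8.5 m

A = 1.5 × 10^5 acres = 6.07 × 10^8 m²
ΔV = 1.29 km³ = 1.29 × 10^9 m³
Δh = ΔV / (Sy × A) = 1.29 × 10^9 m³ / (0.25 × 6.07 × 10^8 m²) = 8.5 m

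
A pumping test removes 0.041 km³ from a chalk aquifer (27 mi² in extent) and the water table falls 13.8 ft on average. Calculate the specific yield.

Sy ≈ 0.14

A = 27 mi² = 6.993 × 10^7 m²
Δh = 13.8 ft = 4.206 m
ΔV = 0.041 km³ = 4.1 × 10^7 m³
Sy = ΔV / (A × Δh) = 4.1 × 10^7 m³ / (6.993 × 10^7 m² × 4.206 m) = 0.1394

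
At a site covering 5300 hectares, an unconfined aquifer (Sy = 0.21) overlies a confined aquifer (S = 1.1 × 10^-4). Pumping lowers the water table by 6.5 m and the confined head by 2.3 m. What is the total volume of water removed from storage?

A = 5300 hectares = 5.3 × 10^7 m²
Unconfined: ΔV_u = Sy × A × Δh_u = 0.21 × 5.3 × 10^7 × 6.5 = 7.234 × 10^7 m³
Confined: ΔV_c = S × A × Δh_c = 1.1 × 10^-4 × 5.3 × 10^7 × 2.3 = 13410 m³
Total ΔV = 7.234 × 10^7 + 13410 = 7.236 × 10^7 m³

ΔV ≈ 7.24 × 10^7 m³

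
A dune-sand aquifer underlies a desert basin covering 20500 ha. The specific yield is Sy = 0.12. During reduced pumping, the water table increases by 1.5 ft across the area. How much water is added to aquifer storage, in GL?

A = 20500 ha = 2.05 × 10^8 m²
Δh = 1.5 ft = 0.4572 m
ΔV = Sy × A × Δh = 0.12 × 2.05 × 10^8 m² × 0.4572 m = 1.125 × 10^7 m³
ΔV = 1.125 × 10^7 m³ = 11.25 GL

ΔV ≈ 11.2 GL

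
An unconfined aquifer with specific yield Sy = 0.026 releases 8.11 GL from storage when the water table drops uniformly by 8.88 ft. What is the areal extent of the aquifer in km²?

Δh = 8.88 ft = 2.707 m
ΔV = 8.11 GL = 8.11 × 10^6 m³
A = ΔV / (Sy × Δh) = 8.11 × 10^6 / (0.026 × 2.707) = 1.152 × 10^8 m²
A = 1.152 × 10^8 m² = 115.2 km²

A ≈ 115 km²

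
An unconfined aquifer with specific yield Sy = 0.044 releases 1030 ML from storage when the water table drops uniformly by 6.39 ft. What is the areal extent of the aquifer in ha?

Δh = 6.39 ft = 1.948 m
ΔV = 1030 ML = 1.03 × 10^6 m³
A = ΔV / (Sy × Δh) = 1.03 × 10^6 / (0.044 × 1.948) = 1.202 × 10^7 m²
A = 1.202 × 10^7 m² = 1202 ha

A ≈ 1200 ha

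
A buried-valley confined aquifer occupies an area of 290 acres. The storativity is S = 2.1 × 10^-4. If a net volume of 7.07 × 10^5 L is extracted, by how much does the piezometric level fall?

Δh ≈ 2.87 m

A = 290 acres = 1.174 × 10^6 m²
ΔV = 7.07 × 10^5 L = 707 m³
Δh = ΔV / (S × A) = 707 m³ / (2.1 × 10^-4 × 1.174 × 10^6 m²) = 2.869 m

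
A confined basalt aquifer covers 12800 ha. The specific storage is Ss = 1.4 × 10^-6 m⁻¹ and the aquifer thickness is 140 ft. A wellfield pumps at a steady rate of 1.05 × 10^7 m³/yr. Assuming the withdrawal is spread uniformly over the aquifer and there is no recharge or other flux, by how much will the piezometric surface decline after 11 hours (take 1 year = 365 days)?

b = 140 ft = 42.67 m
S = Ss × b = 1.4 × 10^-6 m⁻¹ × 42.67 m = 5.974 × 10^-5
A = 12800 ha = 1.28 × 10^8 m²
Q = 1.05 × 10^7 m³/yr = 28770 m³/d
t = 11 hours = 0.4583 d
ΔV = Q × t = 28770 m³/d × 0.4583 d = 13180 m³
Δh = ΔV / (S × A) = 13180 / (5.974 × 10^-5 × 1.28 × 10^8) = 1.724 m

Δh ≈ 1.72 m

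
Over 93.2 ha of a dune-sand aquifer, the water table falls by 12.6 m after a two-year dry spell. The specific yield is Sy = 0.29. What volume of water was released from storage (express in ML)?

ΔV ≈ 3410 ML

A = 93.2 ha = 9.32 × 10^5 m²
ΔV = Sy × A × Δh = 0.29 × 9.32 × 10^5 m² × 12.6 m = 3.406 × 10^6 m³
ΔV = 3.406 × 10^6 m³ = 3406 ML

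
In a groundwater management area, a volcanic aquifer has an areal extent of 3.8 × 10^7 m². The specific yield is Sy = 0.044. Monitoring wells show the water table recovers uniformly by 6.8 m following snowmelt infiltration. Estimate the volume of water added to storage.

ΔV = Sy × A × Δh = 0.044 × 3.8 × 10^7 m² × 6.8 m = 1.137 × 10^7 m³

ΔV ≈ 1.14 × 10^7 m³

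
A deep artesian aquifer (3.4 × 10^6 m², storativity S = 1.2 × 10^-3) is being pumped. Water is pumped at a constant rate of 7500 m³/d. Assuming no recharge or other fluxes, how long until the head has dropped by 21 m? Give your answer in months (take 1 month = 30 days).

ΔV = S × A × Δh = 0.0012 × 3.4 × 10^6 × 21 = 85680 m³
t = ΔV / Q = 85680 m³ / 7500 m³/d = 11.42 d
t = 11.42 d ≈ 0.3808 months

t ≈ 0.381 months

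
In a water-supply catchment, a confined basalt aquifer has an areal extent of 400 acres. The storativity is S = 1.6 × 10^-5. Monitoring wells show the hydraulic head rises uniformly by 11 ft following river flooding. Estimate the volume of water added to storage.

A = 400 acres = 1.619 × 10^6 m²
Δh = 11 ft = 3.353 m
ΔV = S × A × Δh = 1.6 × 10^-5 × 1.619 × 10^6 m² × 3.353 m = 86.84 m³

ΔV ≈ 86.8 m³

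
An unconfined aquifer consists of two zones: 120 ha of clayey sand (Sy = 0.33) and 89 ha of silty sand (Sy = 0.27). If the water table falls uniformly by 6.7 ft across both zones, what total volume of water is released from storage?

A₁ = 120 ha = 1.2 × 10^6 m²; A₂ = 89 ha = 8.9 × 10^5 m²
Δh = 6.7 ft = 2.042 m
ΔV₁ = 0.33 × 1.2 × 10^6 × 2.042 = 8.087 × 10^5 m³
ΔV₂ = 0.27 × 8.9 × 10^5 × 2.042 = 4.907 × 10^5 m³
ΔV = ΔV₁ + ΔV₂ = 1.299 × 10^6 m³

ΔV ≈ 1.3 × 10^6 m³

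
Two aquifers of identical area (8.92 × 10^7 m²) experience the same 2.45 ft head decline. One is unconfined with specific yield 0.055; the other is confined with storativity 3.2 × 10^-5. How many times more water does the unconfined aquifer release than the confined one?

ΔV_u / ΔV_c ≈ 1720

Δh = 2.45 ft = 0.7468 m
Unconfined: ΔV_u = Sy × A × Δh = 0.055 × 8.92 × 10^7 × 0.7468 = 3.664 × 10^6 m³
Confined: ΔV_c = S × A × Δh = 3.2 × 10^-5 × 8.92 × 10^7 × 0.7468 = 2132 m³
Ratio = ΔV_u / ΔV_c = Sy / S = 0.055 / 3.2 × 10^-5 = 1719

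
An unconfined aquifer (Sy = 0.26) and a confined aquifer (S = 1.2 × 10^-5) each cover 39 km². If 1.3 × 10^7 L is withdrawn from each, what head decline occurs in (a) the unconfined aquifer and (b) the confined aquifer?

A = 39 km² = 3.9 × 10^7 m²
ΔV = 1.3 × 10^7 L = 13000 m³
Unconfined: Δh_u = ΔV/(Sy·A) = 13000/(0.26 × 3.9 × 10^7) = 0.001282 m
Confined: Δh_c = ΔV/(S·A) = 13000/(1.2 × 10^-5 × 3.9 × 10^7) = 27.78 m

Δh_u ≈ 0.00128 m; Δh_c ≈ 27.8 m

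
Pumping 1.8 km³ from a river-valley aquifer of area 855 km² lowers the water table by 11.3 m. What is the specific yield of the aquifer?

A = 855 km² = 8.55 × 10^8 m²
ΔV = 1.8 km³ = 1.8 × 10^9 m³
Sy = ΔV / (A × Δh) = 1.8 × 10^9 m³ / (8.55 × 10^8 m² × 11.3 m) = 0.1863

Sy ≈ 0.19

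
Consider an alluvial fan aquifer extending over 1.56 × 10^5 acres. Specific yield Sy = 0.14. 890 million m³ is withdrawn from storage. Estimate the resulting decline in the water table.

Δh ≈ 10.1 m

A = 1.56 × 10^5 acres = 6.313 × 10^8 m²
ΔV = 890 million m³ = 8.9 × 10^8 m³
Δh = ΔV / (Sy × A) = 8.9 × 10^8 m³ / (0.14 × 6.313 × 10^8 m²) = 10.07 m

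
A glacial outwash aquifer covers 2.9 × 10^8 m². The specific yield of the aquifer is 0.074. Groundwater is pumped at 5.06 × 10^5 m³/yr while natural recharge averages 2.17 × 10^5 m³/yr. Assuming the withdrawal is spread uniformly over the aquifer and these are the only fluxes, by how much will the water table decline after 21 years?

Net abstraction = 5.06 × 10^5 − 2.17 × 10^5 = 2.89 × 10^5 m³/yr
Q_net = 2.89 × 10^5 m³/yr = 791.8 m³/d
t = 21 years = 7665 d
ΔV = Q × t = 791.8 m³/d × 7665 d = 6.069 × 10^6 m³
Δh = ΔV / (Sy × A) = 6.069 × 10^6 / (0.074 × 2.9 × 10^8) = 0.2828 m

Δh ≈ 0.283 m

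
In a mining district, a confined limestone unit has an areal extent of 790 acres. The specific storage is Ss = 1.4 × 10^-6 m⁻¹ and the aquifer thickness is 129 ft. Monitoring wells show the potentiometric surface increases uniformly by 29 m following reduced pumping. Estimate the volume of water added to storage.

b = 129 ft = 39.32 m
S = Ss × b = 1.4 × 10^-6 m⁻¹ × 39.32 m = 5.505 × 10^-5
A = 790 acres = 3.197 × 10^6 m²
ΔV = S × A × Δh = 5.505 × 10^-5 × 3.197 × 10^6 m² × 29 m = 5104 m³

ΔV ≈ 5100 m³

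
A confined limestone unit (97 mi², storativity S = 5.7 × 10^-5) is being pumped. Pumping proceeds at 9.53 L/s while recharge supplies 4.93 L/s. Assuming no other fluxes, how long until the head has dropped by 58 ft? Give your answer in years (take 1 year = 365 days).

A = 97 mi² = 2.512 × 10^8 m²
Δh = 58 ft = 17.68 m
ΔV = S × A × Δh = 5.7 × 10^-5 × 2.512 × 10^8 × 17.68 = 2.532 × 10^5 m³
Net withdrawal = 9.53 − 4.93 = 4.6 L/s = 397.4 m³/d
t = ΔV / Q = 2.532 × 10^5 m³ / 397.4 m³/d = 637 d
t = 637 d ≈ 1.745 years

t ≈ 1.75 years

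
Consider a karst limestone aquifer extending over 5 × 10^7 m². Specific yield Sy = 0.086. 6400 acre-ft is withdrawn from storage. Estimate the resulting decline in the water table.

Δh ≈ 1.84 m

ΔV = 6400 acre-ft = 7.894 × 10^6 m³
Δh = ΔV / (Sy × A) = 7.894 × 10^6 m³ / (0.086 × 5 × 10^7 m²) = 1.836 m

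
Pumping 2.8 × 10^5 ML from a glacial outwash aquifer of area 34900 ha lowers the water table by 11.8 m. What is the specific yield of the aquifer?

Sy ≈ 0.068

A = 34900 ha = 3.49 × 10^8 m²
ΔV = 2.8 × 10^5 ML = 2.8 × 10^8 m³
Sy = ΔV / (A × Δh) = 2.8 × 10^8 m³ / (3.49 × 10^8 m² × 11.8 m) = 0.06799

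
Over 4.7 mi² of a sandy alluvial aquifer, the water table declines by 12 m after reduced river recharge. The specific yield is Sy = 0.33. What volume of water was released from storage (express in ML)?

ΔV ≈ 48200 ML

A = 4.7 mi² = 1.217 × 10^7 m²
ΔV = Sy × A × Δh = 0.33 × 1.217 × 10^7 m² × 12 m = 4.82 × 10^7 m³
ΔV = 4.82 × 10^7 m³ = 48200 ML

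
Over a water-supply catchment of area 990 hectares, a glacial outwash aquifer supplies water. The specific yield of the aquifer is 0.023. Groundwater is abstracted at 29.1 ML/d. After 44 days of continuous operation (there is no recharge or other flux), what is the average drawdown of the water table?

A = 990 hectares = 9.9 × 10^6 m²
Q = 29.1 ML/d = 29100 m³/d
ΔV = Q × t = 29100 m³/d × 44 d = 1.28 × 10^6 m³
Δh = ΔV / (Sy × A) = 1.28 × 10^6 / (0.023 × 9.9 × 10^6) = 5.623 m

Δh ≈ 5.62 m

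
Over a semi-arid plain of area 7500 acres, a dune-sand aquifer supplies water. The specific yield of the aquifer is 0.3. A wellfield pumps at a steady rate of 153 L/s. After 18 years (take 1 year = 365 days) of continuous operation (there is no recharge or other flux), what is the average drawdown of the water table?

A = 7500 acres = 3.035 × 10^7 m²
Q = 153 L/s = 13220 m³/d
t = 18 years = 6570 d
ΔV = Q × t = 13220 m³/d × 6570 d = 8.685 × 10^7 m³
Δh = ΔV / (Sy × A) = 8.685 × 10^7 / (0.3 × 3.035 × 10^7) = 9.538 m

Δh ≈ 9.54 m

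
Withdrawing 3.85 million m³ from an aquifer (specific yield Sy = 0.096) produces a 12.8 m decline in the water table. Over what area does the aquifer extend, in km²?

ΔV = 3.85 million m³ = 3.85 × 10^6 m³
A = ΔV / (Sy × Δh) = 3.85 × 10^6 / (0.096 × 12.8) = 3.133 × 10^6 m²
A = 3.133 × 10^6 m² = 3.133 km²

A ≈ 3.13 km²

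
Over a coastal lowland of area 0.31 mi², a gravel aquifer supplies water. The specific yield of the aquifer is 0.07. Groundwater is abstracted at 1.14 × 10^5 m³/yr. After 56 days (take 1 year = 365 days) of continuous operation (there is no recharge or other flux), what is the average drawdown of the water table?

A = 0.31 mi² = 8.029 × 10^5 m²
Q = 1.14 × 10^5 m³/yr = 312.3 m³/d
ΔV = Q × t = 312.3 m³/d × 56 d = 17490 m³
Δh = ΔV / (Sy × A) = 17490 / (0.07 × 8.029 × 10^5) = 0.3112 m

Δh ≈ 0.311 m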